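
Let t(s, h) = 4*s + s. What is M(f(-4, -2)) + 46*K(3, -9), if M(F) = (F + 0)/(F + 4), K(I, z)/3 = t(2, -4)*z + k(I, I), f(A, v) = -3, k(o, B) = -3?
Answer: -12837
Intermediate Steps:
t(s, h) = 5*s
K(I, z) = -9 + 30*z (K(I, z) = 3*((5*2)*z - 3) = 3*(10*z - 3) = 3*(-3 + 10*z) = -9 + 30*z)
M(F) = F/(4 + F)
M(f(-4, -2)) + 46*K(3, -9) = -3/(4 - 3) + 46*(-9 + 30*(-9)) = -3/1 + 46*(-9 - 270) = -3*1 + 46*(-279) = -3 - 12834 = -12837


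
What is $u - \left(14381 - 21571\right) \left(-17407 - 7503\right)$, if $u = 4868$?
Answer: $-179098032$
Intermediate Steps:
$u - \left(14381 - 21571\right) \left(-17407 - 7503\right) = 4868 - \left(14381 - 21571\right) \left(-17407 - 7503\right) = 4868 - \left(-7190\right) \left(-24910\right) = 4868 - 179102900 = -179098032$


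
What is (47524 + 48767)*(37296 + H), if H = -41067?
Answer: -363113361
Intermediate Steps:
(47524 + 48767)*(37296 + H) = (47524 + 48767)*(37296 - 41067) = 96291*(-3771) = -363113361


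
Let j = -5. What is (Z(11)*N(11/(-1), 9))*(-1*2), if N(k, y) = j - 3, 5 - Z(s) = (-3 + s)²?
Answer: -944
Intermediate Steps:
Z(s) = 5 - (-3 + s)²
N(k, y) = -8 (N(k, y) = -5 - 3 = -8)
(Z(11)*N(11/(-1), 9))*(-1*2) = ((5 - (-3 + 11)²)*(-8))*(-1*2) = ((5 - 1*8²)*(-8))*(-2) = ((5 - 1*64)*(-8))*(-2) = ((5 - 64)*(-8))*(-2) = -59*(-8)*(-2) = 472*(-2) = -944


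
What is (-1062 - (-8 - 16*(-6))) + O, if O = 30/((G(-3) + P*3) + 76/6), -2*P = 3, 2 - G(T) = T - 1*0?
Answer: -90670/79 ≈ -1147.7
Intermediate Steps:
G(T) = 2 - T (G(T) = 2 - (T - 1*0) = 2 - (T + 0) = 2 - T)
P = -3/2 (P = -½*3 = -3/2 ≈ -1.5000)
O = 180/79 (O = 30/(((2 - 1*(-3)) - 3/2*3) + 76/6) = 30/(((2 + 3) - 9/2) + 76*(⅙)) = 30/((5 - 9/2) + 38/3) = 30/(½ + 38/3) = 30/(79/6) = 30*(6/79) = 180/79 ≈ 2.2785)
(-1062 - (-8 - 16*(-6))) + O = (-1062 - (-8 - 16*(-6))) + 180/79 = (-1062 - (-8 + 96)) + 180/79 = (-1062 - 1*88) + 180/79 = (-1062 - 88) + 180/79 = -1150 + 180/79 = -90670/79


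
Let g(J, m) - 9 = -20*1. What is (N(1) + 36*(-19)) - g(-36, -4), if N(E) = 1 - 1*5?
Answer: -677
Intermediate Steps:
N(E) = -4 (N(E) = 1 - 5 = -4)
g(J, m) = -11 (g(J, m) = 9 - 20*1 = 9 - 20 = -11)
(N(1) + 36*(-19)) - g(-36, -4) = (-4 + 36*(-19)) - 1*(-11) = (-4 - 684) + 11 = -688 + 11 = -677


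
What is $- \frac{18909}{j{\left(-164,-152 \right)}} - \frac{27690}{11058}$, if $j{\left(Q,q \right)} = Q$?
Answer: $\frac{34092427}{302252} \approx 112.79$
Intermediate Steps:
$- \frac{18909}{j{\left(-164,-152 \right)}} - \frac{27690}{11058} = - \frac{18909}{-164} - \frac{27690}{11058} = \left(-18909\right) \left(- \frac{1}{164}\right) - \frac{4615}{1843} = \frac{18909}{164} - \frac{4615}{1843} = \frac{34092427}{302252}$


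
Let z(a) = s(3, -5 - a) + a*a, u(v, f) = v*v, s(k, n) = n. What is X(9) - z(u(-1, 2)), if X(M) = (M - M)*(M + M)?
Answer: 5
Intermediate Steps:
u(v, f) = v**2
X(M) = 0 (X(M) = 0*(2*M) = 0)
z(a) = -5 + a**2 - a (z(a) = (-5 - a) + a*a = (-5 - a) + a**2 = -5 + a**2 - a)
X(9) - z(u(-1, 2)) = 0 - (-5 + ((-1)**2)**2 - 1*(-1)**2) = 0 - (-5 + 1**2 - 1*1) = 0 - (-5 + 1 - 1) = 0 - 1*(-5) = 0 + 5 = 5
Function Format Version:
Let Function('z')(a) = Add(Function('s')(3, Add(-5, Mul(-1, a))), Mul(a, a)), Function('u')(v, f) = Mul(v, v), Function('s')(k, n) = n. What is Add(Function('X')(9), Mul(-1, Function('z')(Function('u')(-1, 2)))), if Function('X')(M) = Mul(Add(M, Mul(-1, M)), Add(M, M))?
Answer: 5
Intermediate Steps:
Function('u')(v, f) = Pow(v, 2)
Function('X')(M) = 0 (Function('X')(M) = Mul(0, Mul(2, M)) = 0)
Function('z')(a) = Add(-5, Pow(a, 2), Mul(-1, a)) (Function('z')(a) = Add(Add(-5, Mul(-1, a)), Mul(a, a)) = Add(Add(-5, Mul(-1, a)), Pow(a, 2)) = Add(-5, Pow(a, 2), Mul(-1, a)))
Add(Function('X')(9), Mul(-1, Function('z')(Function('u')(-1, 2)))) = Add(0, Mul(-1, Add(-5, Pow(Pow(-1, 2), 2), Mul(-1, Pow(-1, 2))))) = Add(0, Mul(-1, Add(-5, Pow(1, 2), Mul(-1, 1)))) = Add(0, Mul(-1, Add(-5, 1, -1))) = Add(0, Mul(-1, -5)) = Add(0, 5) = 5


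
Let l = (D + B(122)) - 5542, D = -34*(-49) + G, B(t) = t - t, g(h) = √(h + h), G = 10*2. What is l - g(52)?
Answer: -3856 - 2*√26 ≈ -3866.2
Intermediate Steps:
G = 20
g(h) = √2*√h (g(h) = √(2*h) = √2*√h)
B(t) = 0
D = 1686 (D = -34*(-49) + 20 = 1666 + 20 = 1686)
l = -3856 (l = (1686 + 0) - 5542 = 1686 - 5542 = -3856)
l - g(52) = -3856 - √2*√52 = -3856 - √2*2*√13 = -3856 - 2*√26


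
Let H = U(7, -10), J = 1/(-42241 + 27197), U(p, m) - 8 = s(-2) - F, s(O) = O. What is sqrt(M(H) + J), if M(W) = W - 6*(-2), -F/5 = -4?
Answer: I*sqrt(113164729)/7522 ≈ 1.4142*I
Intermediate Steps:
F = 20 (F = -5*(-4) = 20)
U(p, m) = -14 (U(p, m) = 8 + (-2 - 1*20) = 8 + (-2 - 20) = 8 - 22 = -14)
J = -1/15044 (J = 1/(-15044) = -1/15044 ≈ -6.6472e-5)
H = -14
M(W) = 12 + W (M(W) = W + 12 = 12 + W)
sqrt(M(H) + J) = sqrt((12 - 14) - 1/15044) = sqrt(-2 - 1/15044) = sqrt(-30089/15044) = I*sqrt(113164729)/7522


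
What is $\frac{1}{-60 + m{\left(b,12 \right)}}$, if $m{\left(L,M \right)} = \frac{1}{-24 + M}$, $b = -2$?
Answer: $- \frac{12}{721} \approx -0.016644$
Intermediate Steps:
$\frac{1}{-60 + m{\left(b,12 \right)}} = \frac{1}{-60 + \frac{1}{-24 + 12}} = \frac{1}{-60 + \frac{1}{-12}} = \frac{1}{-60 - \frac{1}{12}} = \frac{1}{- \frac{721}{12}} = - \frac{12}{721}$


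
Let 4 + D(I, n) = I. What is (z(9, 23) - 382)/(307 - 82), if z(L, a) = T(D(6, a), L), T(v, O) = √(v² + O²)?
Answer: -382/225 + √85/225 ≈ -1.6568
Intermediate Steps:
D(I, n) = -4 + I
T(v, O) = √(O² + v²)
z(L, a) = √(4 + L²) (z(L, a) = √(L² + (-4 + 6)²) = √(L² + 2²) = √(L² + 4) = √(4 + L²))
(z(9, 23) - 382)/(307 - 82) = (√(4 + 9²) - 382)/(307 - 82) = (√(4 + 81) - 382)/225 = (√85 - 382)*(1/225) = (-382 + √85)*(1/225) = -382/225 + √85/225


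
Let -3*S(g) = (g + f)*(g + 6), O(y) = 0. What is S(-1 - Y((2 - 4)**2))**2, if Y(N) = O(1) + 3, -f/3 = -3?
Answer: 100/9 ≈ 11.111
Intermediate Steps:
f = 9 (f = -3*(-3) = 9)
Y(N) = 3 (Y(N) = 0 + 3 = 3)
S(g) = -(6 + g)*(9 + g)/3 (S(g) = -(g + 9)*(g + 6)/3 = -(9 + g)*(6 + g)/3 = -(6 + g)*(9 + g)/3)
S(-1 - Y((2 - 4)**2))**2 = (-18 - 5*(-1 - 1*3) - (-1 - 1*3)**2/3)**2 = (-18 - 5*(-1 - 3) - (-1 - 3)**2/3)**2 = (-18 - 5*(-4) - 1/3*(-4)**2)**2 = (-18 + 20 - 1/3*16)**2 = (-18 + 20 - 16/3)**2 = (-10/3)**2 = 100/9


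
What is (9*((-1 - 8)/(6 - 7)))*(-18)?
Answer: -1458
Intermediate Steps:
(9*((-1 - 8)/(6 - 7)))*(-18) = (9*(-9/(-1)))*(-18) = (9*(-9*(-1)))*(-18) = (9*9)*(-18) = 81*(-18) = -1458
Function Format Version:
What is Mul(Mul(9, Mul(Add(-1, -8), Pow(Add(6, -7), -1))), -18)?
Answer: -1458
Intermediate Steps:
Mul(Mul(9, Mul(Add(-1, -8), Pow(Add(6, -7), -1))), -18) = Mul(Mul(9, Mul(-9, Pow(-1, -1))), -18) = Mul(Mul(9, Mul(-9, -1)), -18) = Mul(Mul(9, 9), -18) = Mul(81, -18) = -1458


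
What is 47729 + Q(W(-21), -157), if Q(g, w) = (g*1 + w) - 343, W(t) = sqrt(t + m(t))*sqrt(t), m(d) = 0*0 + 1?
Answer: 47229 - 2*sqrt(105) ≈ 47209.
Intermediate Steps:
m(d) = 1 (m(d) = 0 + 1 = 1)
W(t) = sqrt(t)*sqrt(1 + t) (W(t) = sqrt(t + 1)*sqrt(t) = sqrt(1 + t)*sqrt(t) = sqrt(t)*sqrt(1 + t))
Q(g, w) = -343 + g + w (Q(g, w) = (g + w) - 343 = -343 + g + w)
47729 + Q(W(-21), -157) = 47729 + (-343 + sqrt(-21)*sqrt(1 - 21) - 157) = 47729 + (-343 + (I*sqrt(21))*sqrt(-20) - 157) = 47729 + (-343 + (I*sqrt(21))*(2*I*sqrt(5)) - 157) = 47729 + (-343 - 2*sqrt(105) - 157) = 47729 + (-500 - 2*sqrt(105)) = 47229 - 2*sqrt(105)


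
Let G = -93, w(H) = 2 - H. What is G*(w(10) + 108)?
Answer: -9300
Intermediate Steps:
G*(w(10) + 108) = -93*((2 - 1*10) + 108) = -93*((2 - 10) + 108) = -93*(-8 + 108) = -93*100 = -9300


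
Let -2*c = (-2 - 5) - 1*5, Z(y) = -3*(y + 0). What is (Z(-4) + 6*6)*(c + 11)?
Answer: 816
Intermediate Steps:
Z(y) = -3*y
c = 6 (c = -((-2 - 5) - 1*5)/2 = -(-7 - 5)/2 = -½*(-12) = 6)
(Z(-4) + 6*6)*(c + 11) = (-3*(-4) + 6*6)*(6 + 11) = (12 + 36)*17 = 48*17 = 816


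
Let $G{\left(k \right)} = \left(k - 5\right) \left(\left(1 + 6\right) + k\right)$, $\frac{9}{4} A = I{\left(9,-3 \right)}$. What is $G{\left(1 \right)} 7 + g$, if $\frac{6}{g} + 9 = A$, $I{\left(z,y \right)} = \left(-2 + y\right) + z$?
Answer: $- \frac{14614}{65} \approx -224.83$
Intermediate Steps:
$I{\left(z,y \right)} = -2 + y + z$
$A = \frac{16}{9}$ ($A = \frac{4 \left(-2 - 3 + 9\right)}{9} = \frac{4}{9} \cdot 4 = \frac{16}{9} \approx 1.7778$)
$G{\left(k \right)} = \left(-5 + k\right) \left(7 + k\right)$
$g = - \frac{54}{65}$ ($g = \frac{6}{-9 + \frac{16}{9}} = \frac{6}{- \frac{65}{9}} = 6 \left(- \frac{9}{65}\right) = - \frac{54}{65} \approx -0.83077$)
$G{\left(1 \right)} 7 + g = \left(-35 + 1^{2} + 2 \cdot 1\right) 7 - \frac{54}{65} = \left(-35 + 1 + 2\right) 7 - \frac{54}{65} = \left(-32\right) 7 - \frac{54}{65} = -224 - \frac{54}{65} = - \frac{14614}{65}$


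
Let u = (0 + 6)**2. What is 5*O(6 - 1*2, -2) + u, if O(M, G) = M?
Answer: 56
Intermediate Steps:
u = 36 (u = 6**2 = 36)
5*O(6 - 1*2, -2) + u = 5*(6 - 1*2) + 36 = 5*(6 - 2) + 36 = 5*4 + 36 = 20 + 36 = 56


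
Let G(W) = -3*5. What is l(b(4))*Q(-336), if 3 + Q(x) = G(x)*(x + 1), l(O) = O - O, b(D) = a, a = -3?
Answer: 0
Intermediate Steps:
b(D) = -3
G(W) = -15
l(O) = 0
Q(x) = -18 - 15*x (Q(x) = -3 - 15*(x + 1) = -3 - 15*(1 + x) = -3 + (-15 - 15*x) = -18 - 15*x)
l(b(4))*Q(-336) = 0*(-18 - 15*(-336)) = 0*(-18 + 5040) = 0*5022 = 0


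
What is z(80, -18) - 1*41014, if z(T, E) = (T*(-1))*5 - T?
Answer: -41494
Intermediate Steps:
z(T, E) = -6*T (z(T, E) = -T*5 - T = -5*T - T = -6*T)
z(80, -18) - 1*41014 = -6*80 - 1*41014 = -480 - 41014 = -41494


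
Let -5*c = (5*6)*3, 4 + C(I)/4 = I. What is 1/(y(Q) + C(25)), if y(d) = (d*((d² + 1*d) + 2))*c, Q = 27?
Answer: -1/368304 ≈ -2.7151e-6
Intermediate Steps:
C(I) = -16 + 4*I
c = -18 (c = -5*6*3/5 = -6*3 = -⅕*90 = -18)
y(d) = -18*d*(2 + d + d²) (y(d) = (d*((d² + 1*d) + 2))*(-18) = (d*((d² + d) + 2))*(-18) = (d*((d + d²) + 2))*(-18) = (d*(2 + d + d²))*(-18) = -18*d*(2 + d + d²))
1/(y(Q) + C(25)) = 1/(-18*27*(2 + 27 + 27²) + (-16 + 4*25)) = 1/(-18*27*(2 + 27 + 729) + (-16 + 100)) = 1/(-18*27*758 + 84) = 1/(-368388 + 84) = 1/(-368304) = -1/368304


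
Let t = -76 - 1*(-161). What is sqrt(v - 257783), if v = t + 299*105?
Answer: I*sqrt(226303) ≈ 475.71*I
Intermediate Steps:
t = 85 (t = -76 + 161 = 85)
v = 31480 (v = 85 + 299*105 = 85 + 31395 = 31480)
sqrt(v - 257783) = sqrt(31480 - 257783) = sqrt(-226303) = I*sqrt(226303)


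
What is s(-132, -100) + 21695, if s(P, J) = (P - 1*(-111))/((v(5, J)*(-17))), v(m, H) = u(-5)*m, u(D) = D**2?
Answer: 46101896/2125 ≈ 21695.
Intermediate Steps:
v(m, H) = 25*m (v(m, H) = (-5)**2*m = 25*m)
s(P, J) = -111/2125 - P/2125 (s(P, J) = (P - 1*(-111))/(((25*5)*(-17))) = (P + 111)/((125*(-17))) = (111 + P)/(-2125) = (111 + P)*(-1/2125) = -111/2125 - P/2125)
s(-132, -100) + 21695 = (-111/2125 - 1/2125*(-132)) + 21695 = (-111/2125 + 132/2125) + 21695 = 21/2125 + 21695 = 46101896/2125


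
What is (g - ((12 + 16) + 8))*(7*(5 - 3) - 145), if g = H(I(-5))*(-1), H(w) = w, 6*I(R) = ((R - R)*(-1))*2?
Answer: 4716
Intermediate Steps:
I(R) = 0 (I(R) = (((R - R)*(-1))*2)/6 = ((0*(-1))*2)/6 = (0*2)/6 = (1/6)*0 = 0)
g = 0 (g = 0*(-1) = 0)
(g - ((12 + 16) + 8))*(7*(5 - 3) - 145) = (0 - ((12 + 16) + 8))*(7*(5 - 3) - 145) = (0 - (28 + 8))*(7*2 - 145) = (0 - 1*36)*(14 - 145) = (0 - 36)*(-131) = -36*(-131) = 4716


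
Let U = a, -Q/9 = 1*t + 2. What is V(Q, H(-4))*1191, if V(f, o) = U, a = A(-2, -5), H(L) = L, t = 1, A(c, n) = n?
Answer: -5955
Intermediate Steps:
Q = -27 (Q = -9*(1*1 + 2) = -9*(1 + 2) = -9*3 = -27)
a = -5
U = -5
V(f, o) = -5
V(Q, H(-4))*1191 = -5*1191 = -5955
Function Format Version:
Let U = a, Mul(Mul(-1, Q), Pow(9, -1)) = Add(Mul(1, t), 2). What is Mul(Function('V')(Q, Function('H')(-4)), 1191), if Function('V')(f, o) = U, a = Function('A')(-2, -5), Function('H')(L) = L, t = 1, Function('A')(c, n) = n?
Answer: -5955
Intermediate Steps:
Q = -27 (Q = Mul(-9, Add(Mul(1, 1), 2)) = Mul(-9, Add(1, 2)) = Mul(-9, 3) = -27)
a = -5
U = -5
Function('V')(f, o) = -5
Mul(Function('V')(Q, Function('H')(-4)), 1191) = Mul(-5, 1191) = -5955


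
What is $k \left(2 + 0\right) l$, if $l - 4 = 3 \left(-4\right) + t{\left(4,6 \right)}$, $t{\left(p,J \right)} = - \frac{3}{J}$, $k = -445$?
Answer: $7565$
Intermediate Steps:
$l = - \frac{17}{2}$ ($l = 4 - \left(12 + \frac{3}{6}\right) = 4 - \frac{25}{2} = - \frac{17}{2} \approx -8.5$)
$k \left(2 + 0\right) l = - 445 \left(2 + 0\right) \left(- \frac{17}{2}\right) = - 445 \cdot 2 \left(- \frac{17}{2}\right) = \left(-445\right) \left(-17\right) = 7565$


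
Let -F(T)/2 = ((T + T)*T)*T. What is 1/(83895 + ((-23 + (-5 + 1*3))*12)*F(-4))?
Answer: 1/7095 ≈ 0.00014094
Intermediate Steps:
F(T) = -4*T³ (F(T) = -2*(T + T)*T*T = -2*(2*T)*T*T = -2*2*T²*T = -4*T³)
1/(83895 + ((-23 + (-5 + 1*3))*12)*F(-4)) = 1/(83895 + ((-23 + (-5 + 1*3))*12)*(-4*(-4)³)) = 1/(83895 + ((-23 + (-5 + 3))*12)*(-4*(-64))) = 1/(83895 + ((-23 - 2)*12)*256) = 1/(83895 - 25*12*256) = 1/(83895 - 300*256) = 1/(83895 - 76800) = 1/7095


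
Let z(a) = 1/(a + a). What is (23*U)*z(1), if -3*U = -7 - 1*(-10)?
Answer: -23/2 ≈ -11.500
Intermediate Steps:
z(a) = 1/(2*a)
U = -1 (U = -(-7 - 1*(-10))/3 = -(-7 + 10)/3 = -1/3*3 = -1)
(23*U)*z(1) = (23*(-1))*((1/2)/1) = -23/2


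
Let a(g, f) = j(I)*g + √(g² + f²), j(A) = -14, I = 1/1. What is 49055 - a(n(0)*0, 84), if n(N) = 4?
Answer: 48971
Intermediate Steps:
I = 1
a(g, f) = √(f² + g²) - 14*g (a(g, f) = -14*g + √(g² + f²) = -14*g + √(f² + g²) = √(f² + g²) - 14*g)
49055 - a(n(0)*0, 84) = 49055 - (√(84² + (4*0)²) - 56*0) = 49055 - (√(7056 + 0²) - 14*0) = 49055 - (√(7056 + 0) + 0) = 49055 - (√7056 + 0) = 49055 - (84 + 0) = 49055 - 1*84 = 49055 - 84 = 48971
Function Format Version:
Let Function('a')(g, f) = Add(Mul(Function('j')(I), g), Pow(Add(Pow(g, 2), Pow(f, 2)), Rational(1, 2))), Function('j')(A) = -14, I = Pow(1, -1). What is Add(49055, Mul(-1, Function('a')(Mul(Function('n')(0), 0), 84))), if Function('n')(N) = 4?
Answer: 48971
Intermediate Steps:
I = 1
Function('a')(g, f) = Add(Pow(Add(Pow(f, 2), Pow(g, 2)), Rational(1, 2)), Mul(-14, g)) (Function('a')(g, f) = Add(Mul(-14, g), Pow(Add(Pow(g, 2), Pow(f, 2)), Rational(1, 2))) = Add(Mul(-14, g), Pow(Add(Pow(f, 2), Pow(g, 2)), Rational(1, 2))) = Add(Pow(Add(Pow(f, 2), Pow(g, 2)), Rational(1, 2)), Mul(-14, g)))
Add(49055, Mul(-1, Function('a')(Mul(Function('n')(0), 0), 84))) = Add(49055, Mul(-1, Add(Pow(Add(Pow(84, 2), Pow(Mul(4, 0), 2)), Rational(1, 2)), Mul(-14, Mul(4, 0))))) = Add(49055, Mul(-1, Add(Pow(Add(7056, Pow(0, 2)), Rational(1, 2)), Mul(-14, 0)))) = Add(49055, Mul(-1, Add(Pow(Add(7056, 0), Rational(1, 2)), 0))) = Add(49055, Mul(-1, Add(Pow(7056, Rational(1, 2)), 0))) = Add(49055, Mul(-1, Add(84, 0))) = Add(49055, Mul(-1, 84)) = Add(49055, -84) = 48971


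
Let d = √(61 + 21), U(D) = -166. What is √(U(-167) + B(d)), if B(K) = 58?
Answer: 6*I*√3 ≈ 10.392*I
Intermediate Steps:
d = √82 ≈ 9.0554
√(U(-167) + B(d)) = √(-166 + 58) = √(-108) = 6*I*√3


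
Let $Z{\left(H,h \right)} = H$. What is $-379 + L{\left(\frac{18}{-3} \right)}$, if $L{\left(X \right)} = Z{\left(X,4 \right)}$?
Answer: $-385$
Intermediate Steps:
$L{\left(X \right)} = X$
$-379 + L{\left(\frac{18}{-3} \right)} = -379 + \frac{18}{-3} = -379 + 18 \left(- \frac{1}{3}\right) = -379 - 6 = -385$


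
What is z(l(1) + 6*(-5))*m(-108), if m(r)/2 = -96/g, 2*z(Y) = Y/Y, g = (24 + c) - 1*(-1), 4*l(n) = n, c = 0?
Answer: -96/25 ≈ -3.8400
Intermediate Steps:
l(n) = n/4
g = 25 (g = (24 + 0) - 1*(-1) = 24 + 1 = 25)
z(Y) = ½ (z(Y) = (Y/Y)/2 = (½)*1 = ½)
m(r) = -192/25 (m(r) = 2*(-96/25) = -192/25)
z(l(1) + 6*(-5))*m(-108) = (½)*(-192/25) = -96/25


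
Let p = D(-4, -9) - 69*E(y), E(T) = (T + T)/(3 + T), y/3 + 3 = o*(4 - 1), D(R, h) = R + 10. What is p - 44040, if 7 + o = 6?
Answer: -220998/5 ≈ -44200.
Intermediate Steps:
D(R, h) = 10 + R
o = -1 (o = -7 + 6 = -1)
y = -18 (y = -9 + 3*(-(4 - 1)) = -9 + 3*(-1*3) = -9 + 3*(-3) = -9 - 9 = -18)
E(T) = 2*T/(3 + T) (E(T) = (2*T)/(3 + T) = 2*T/(3 + T))
p = -798/5 (p = (10 - 4) - 138*(-18)/(3 - 18) = 6 - 138*(-18)/(-15) = 6 - 138*(-18)*(-1)/15 = 6 - 69*12/5 = 6 - 828/5 = -798/5 ≈ -159.60)
p - 44040 = -798/5 - 44040 = -220998/5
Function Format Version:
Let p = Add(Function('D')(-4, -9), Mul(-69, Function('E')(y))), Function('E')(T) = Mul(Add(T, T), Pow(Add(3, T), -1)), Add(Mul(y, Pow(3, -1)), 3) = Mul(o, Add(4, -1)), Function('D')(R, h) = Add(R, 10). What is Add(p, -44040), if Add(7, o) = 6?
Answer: Rational(-220998, 5) ≈ -44200.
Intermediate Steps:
Function('D')(R, h) = Add(10, R)
o = -1 (o = Add(-7, 6) = -1)
y = -18 (y = Add(-9, Mul(3, Mul(-1, Add(4, -1)))) = Add(-9, Mul(3, Mul(-1, 3))) = Add(-9, Mul(3, -3)) = Add(-9, -9) = -18)
Function('E')(T) = Mul(2, T, Pow(Add(3, T), -1)) (Function('E')(T) = Mul(Mul(2, T), Pow(Add(3, T), -1)) = Mul(2, T, Pow(Add(3, T), -1)))
p = Rational(-798, 5) (p = Add(Add(10, -4), Mul(-69, Mul(2, -18, Pow(Add(3, -18), -1)))) = Add(6, Mul(-69, Mul(2, -18, Pow(-15, -1)))) = Add(6, Mul(-69, Mul(2, -18, Rational(-1, 15)))) = Add(6, Mul(-69, Rational(12, 5))) = Add(6, Rational(-828, 5)) = Rational(-798, 5) ≈ -159.60)
Add(p, -44040) = Add(Rational(-798, 5), -44040) = Rational(-220998, 5)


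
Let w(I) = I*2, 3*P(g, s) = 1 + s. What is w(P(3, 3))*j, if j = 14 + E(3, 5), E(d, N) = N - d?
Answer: 128/3 ≈ 42.667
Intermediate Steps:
P(g, s) = ⅓ + s/3 (P(g, s) = (1 + s)/3 = ⅓ + s/3)
w(I) = 2*I
j = 16 (j = 14 + (5 - 1*3) = 14 + (5 - 3) = 14 + 2 = 16)
w(P(3, 3))*j = (2*(⅓ + (⅓)*3))*16 = (2*(⅓ + 1))*16 = (2*(4/3))*16 = (8/3)*16 = 128/3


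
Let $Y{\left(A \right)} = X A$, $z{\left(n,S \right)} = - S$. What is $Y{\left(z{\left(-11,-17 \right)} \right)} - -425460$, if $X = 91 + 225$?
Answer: $430832$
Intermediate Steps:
$X = 316$
$Y{\left(A \right)} = 316 A$
$Y{\left(z{\left(-11,-17 \right)} \right)} - -425460 = 316 \left(\left(-1\right) \left(-17\right)\right) - -425460 = 316 \cdot 17 + 425460 = 5372 + 425460 = 430832$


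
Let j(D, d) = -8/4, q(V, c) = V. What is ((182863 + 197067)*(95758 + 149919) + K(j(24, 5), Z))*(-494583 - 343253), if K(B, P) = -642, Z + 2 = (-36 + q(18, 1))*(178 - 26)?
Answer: -78203664159021248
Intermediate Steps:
j(D, d) = -2 (j(D, d) = -8*¼ = -2)
Z = -2738 (Z = -2 + (-36 + 18)*(178 - 26) = -2 - 18*152 = -2 - 2736 = -2738)
((182863 + 197067)*(95758 + 149919) + K(j(24, 5), Z))*(-494583 - 343253) = ((182863 + 197067)*(95758 + 149919) - 642)*(-494583 - 343253) = (379930*245677 - 642)*(-837836) = (93340062610 - 642)*(-837836) = 93340061968*(-837836) = -78203664159021248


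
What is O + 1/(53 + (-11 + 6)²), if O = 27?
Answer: 2107/78 ≈ 27.013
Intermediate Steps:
O + 1/(53 + (-11 + 6)²) = 27 + 1/(53 + (-11 + 6)²) = 27 + 1/(53 + (-5)²) = 27 + 1/(53 + 25) = 27 + 1/78 = 2107/78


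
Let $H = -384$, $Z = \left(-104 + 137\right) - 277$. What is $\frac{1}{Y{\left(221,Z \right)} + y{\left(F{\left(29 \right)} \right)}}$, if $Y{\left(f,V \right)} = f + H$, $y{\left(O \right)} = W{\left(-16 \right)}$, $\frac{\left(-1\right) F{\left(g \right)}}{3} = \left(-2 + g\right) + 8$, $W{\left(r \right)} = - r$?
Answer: $- \frac{1}{147} \approx -0.0068027$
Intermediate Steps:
$F{\left(g \right)} = -18 - 3 g$ ($F{\left(g \right)} = - 3 \left(\left(-2 + g\right) + 8\right) = - 3 \left(6 + g\right) = -18 - 3 g$)
$y{\left(O \right)} = 16$ ($y{\left(O \right)} = \left(-1\right) \left(-16\right) = 16$)
$Z = -244$ ($Z = 33 - 277 = -244$)
$Y{\left(f,V \right)} = -384 + f$ ($Y{\left(f,V \right)} = f - 384 = -384 + f$)
$\frac{1}{Y{\left(221,Z \right)} + y{\left(F{\left(29 \right)} \right)}} = \frac{1}{\left(-384 + 221\right) + 16} = \frac{1}{-163 + 16} = \frac{1}{-147} = - \frac{1}{147}$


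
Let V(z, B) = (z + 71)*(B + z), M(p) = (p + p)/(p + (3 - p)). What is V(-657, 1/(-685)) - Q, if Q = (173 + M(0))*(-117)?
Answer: 277592041/685 ≈ 4.0524e+5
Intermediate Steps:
M(p) = 2*p/3 (M(p) = (2*p)/3 = (2*p)*(1/3) = 2*p/3)
V(z, B) = (71 + z)*(B + z)
Q = -20241 (Q = (173 + (2/3)*0)*(-117) = (173 + 0)*(-117) = 173*(-117) = -20241)
V(-657, 1/(-685)) - Q = ((-657)**2 + 71/(-685) + 71*(-657) - 657/(-685)) - 1*(-20241) = (431649 + 71*(-1/685) - 46647 - 1/685*(-657)) + 20241 = (431649 - 71/685 - 46647 + 657/685) + 20241 = 263726956/685 + 20241 = 277592041/685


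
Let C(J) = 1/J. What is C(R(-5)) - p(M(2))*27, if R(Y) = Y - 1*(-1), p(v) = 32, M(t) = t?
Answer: -3457/4 ≈ -864.25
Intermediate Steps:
R(Y) = 1 + Y (R(Y) = Y + 1 = 1 + Y)
C(R(-5)) - p(M(2))*27 = 1/(1 - 5) - 32*27 = 1/(-4) - 1*864 = -¼ - 864 = -3457/4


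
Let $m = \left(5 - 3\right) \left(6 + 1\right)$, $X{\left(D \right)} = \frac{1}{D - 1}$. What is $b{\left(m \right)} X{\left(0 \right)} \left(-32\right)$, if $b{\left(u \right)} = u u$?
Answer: $6272$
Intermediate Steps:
$X{\left(D \right)} = \frac{1}{-1 + D}$
$m = 14$ ($m = 2 \cdot 7 = 14$)
$b{\left(u \right)} = u^{2}$
$b{\left(m \right)} X{\left(0 \right)} \left(-32\right) = \frac{14^{2}}{-1 + 0} \left(-32\right) = \frac{196}{-1} \left(-32\right) = 196 \left(-1\right) \left(-32\right) = \left(-196\right) \left(-32\right) = 6272$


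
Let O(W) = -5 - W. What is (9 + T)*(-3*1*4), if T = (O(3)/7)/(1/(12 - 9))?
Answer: -468/7 ≈ -66.857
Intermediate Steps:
T = -24/7 (T = ((-5 - 1*3)/7)/(1/(12 - 9)) = ((-5 - 3)*(⅐))/(1/3) = (-8*⅐)/(⅓) = -8/7*3 = -24/7 ≈ -3.4286)
(9 + T)*(-3*1*4) = (9 - 24/7)*(-3*1*4) = 39*(-3*4)/7 = (39/7)*(-12) = -468/7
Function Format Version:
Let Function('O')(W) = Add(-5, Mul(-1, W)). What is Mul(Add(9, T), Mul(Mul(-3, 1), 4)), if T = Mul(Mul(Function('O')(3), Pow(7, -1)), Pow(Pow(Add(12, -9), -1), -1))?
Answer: Rational(-468, 7) ≈ -66.857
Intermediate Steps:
T = Rational(-24, 7) (T = Mul(Mul(Add(-5, Mul(-1, 3)), Pow(7, -1)), Pow(Pow(Add(12, -9), -1), -1)) = Mul(Mul(Add(-5, -3), Rational(1, 7)), Pow(Pow(3, -1), -1)) = Mul(Mul(-8, Rational(1, 7)), Pow(Rational(1, 3), -1)) = Mul(Rational(-8, 7), 3) = Rational(-24, 7) ≈ -3.4286)
Mul(Add(9, T), Mul(Mul(-3, 1), 4)) = Mul(Add(9, Rational(-24, 7)), Mul(Mul(-3, 1), 4)) = Mul(Rational(39, 7), Mul(-3, 4)) = Mul(Rational(39, 7), -12) = Rational(-468, 7)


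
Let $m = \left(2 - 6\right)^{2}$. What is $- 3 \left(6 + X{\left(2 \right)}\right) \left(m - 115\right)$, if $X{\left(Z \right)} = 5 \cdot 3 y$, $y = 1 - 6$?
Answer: $-20493$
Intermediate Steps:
$y = -5$ ($y = 1 - 6 = -5$)
$X{\left(Z \right)} = -75$ ($X{\left(Z \right)} = 5 \cdot 3 \left(-5\right) = 15 \left(-5\right) = -75$)
$m = 16$ ($m = \left(-4\right)^{2} = 16$)
$- 3 \left(6 + X{\left(2 \right)}\right) \left(m - 115\right) = - 3 \left(6 - 75\right) \left(16 - 115\right) = \left(-3\right) \left(-69\right) \left(-99\right) = 207 \left(-99\right) = -20493$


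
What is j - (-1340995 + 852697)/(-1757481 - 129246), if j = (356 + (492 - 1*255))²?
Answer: 221155058175/628909 ≈ 3.5165e+5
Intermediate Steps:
j = 351649 (j = (356 + (492 - 255))² = (356 + 237)² = 593² = 351649)
j - (-1340995 + 852697)/(-1757481 - 129246) = 351649 - (-1340995 + 852697)/(-1757481 - 129246) = 351649 - (-488298)/(-1886727) = 351649 - (-488298)*(-1)/1886727 = 351649 - 1*162766/628909 = 351649 - 162766/628909 = 221155058175/628909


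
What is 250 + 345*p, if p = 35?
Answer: 12325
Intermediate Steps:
250 + 345*p = 250 + 345*35 = 250 + 12075 = 12325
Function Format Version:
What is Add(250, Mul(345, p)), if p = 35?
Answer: 12325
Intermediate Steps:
Add(250, Mul(345, p)) = Add(250, Mul(345, 35)) = Add(250, 12075) = 12325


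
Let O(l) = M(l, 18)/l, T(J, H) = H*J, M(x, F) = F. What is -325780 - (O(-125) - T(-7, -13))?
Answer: -40711107/125 ≈ -3.2569e+5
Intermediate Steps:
O(l) = 18/l
-325780 - (O(-125) - T(-7, -13)) = -325780 - (18/(-125) - (-13)*(-7)) = -325780 - (18*(-1/125) - 1*91) = -325780 - (-18/125 - 91) = -325780 - 1*(-11393/125) = -325780 + 11393/125 = -40711107/125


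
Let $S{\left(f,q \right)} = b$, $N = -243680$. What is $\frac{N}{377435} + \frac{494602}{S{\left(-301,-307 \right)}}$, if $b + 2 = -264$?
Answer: $- \frac{982868025}{528409} \approx -1860.1$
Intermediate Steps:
$b = -266$ ($b = -2 - 264 = -266$)
$S{\left(f,q \right)} = -266$
$\frac{N}{377435} + \frac{494602}{S{\left(-301,-307 \right)}} = - \frac{243680}{377435} + \frac{494602}{-266} = \left(-243680\right) \frac{1}{377435} + 494602 \left(- \frac{1}{266}\right) = - \frac{48736}{75487} - \frac{247301}{133} = - \frac{982868025}{528409}$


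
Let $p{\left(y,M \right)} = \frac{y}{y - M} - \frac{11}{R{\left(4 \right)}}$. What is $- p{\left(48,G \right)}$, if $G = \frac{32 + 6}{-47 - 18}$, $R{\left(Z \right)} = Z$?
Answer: $\frac{11129}{6316} \approx 1.762$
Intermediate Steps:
$G = - \frac{38}{65}$ ($G = \frac{38}{-65} = 38 \left(- \frac{1}{65}\right) = - \frac{38}{65} \approx -0.58462$)
$p{\left(y,M \right)} = - \frac{11}{4} + \frac{y}{y - M}$ ($p{\left(y,M \right)} = \frac{y}{y - M} - \frac{11}{4} = - \frac{11}{4} + \frac{y}{y - M}$)
$- p{\left(48,G \right)} = - \frac{\left(-11\right) \left(- \frac{38}{65}\right) + 7 \cdot 48}{4 \left(- \frac{38}{65} - 48\right)} = - \frac{\frac{418}{65} + 336}{4 \left(- \frac{38}{65} - 48\right)} = - \frac{22258}{4 \left(- \frac{3158}{65}\right) 65} = - \frac{\left(-65\right) 22258}{4 \cdot 3158 \cdot 65} = \left(-1\right) \left(- \frac{11129}{6316}\right) = \frac{11129}{6316}$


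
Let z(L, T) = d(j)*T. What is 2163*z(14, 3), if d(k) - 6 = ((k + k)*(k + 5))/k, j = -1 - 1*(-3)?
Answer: 129780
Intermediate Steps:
j = 2 (j = -1 + 3 = 2)
d(k) = 16 + 2*k (d(k) = 6 + ((k + k)*(k + 5))/k = 6 + ((2*k)*(5 + k))/k = 6 + (2*k*(5 + k))/k = 6 + (10 + 2*k) = 16 + 2*k)
z(L, T) = 20*T (z(L, T) = (16 + 2*2)*T = (16 + 4)*T = 20*T)
2163*z(14, 3) = 2163*(20*3) = 2163*60 = 129780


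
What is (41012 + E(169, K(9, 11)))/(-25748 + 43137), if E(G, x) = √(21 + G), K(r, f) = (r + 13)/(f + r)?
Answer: 41012/17389 + √190/17389 ≈ 2.3593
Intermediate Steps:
K(r, f) = (13 + r)/(f + r)
(41012 + E(169, K(9, 11)))/(-25748 + 43137) = (41012 + √(21 + 169))/(-25748 + 43137) = (41012 + √190)/17389 = (41012 + √190)*(1/17389) = 41012/17389 + √190/17389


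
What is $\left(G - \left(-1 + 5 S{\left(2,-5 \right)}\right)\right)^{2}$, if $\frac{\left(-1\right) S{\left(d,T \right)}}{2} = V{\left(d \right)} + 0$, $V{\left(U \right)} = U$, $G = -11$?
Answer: $100$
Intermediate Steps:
$S{\left(d,T \right)} = - 2 d$ ($S{\left(d,T \right)} = - 2 \left(d + 0\right) = - 2 d$)
$\left(G - \left(-1 + 5 S{\left(2,-5 \right)}\right)\right)^{2} = \left(-11 - \left(-1 + 5 \left(\left(-2\right) 2\right)\right)\right)^{2} = \left(-11 + \left(1 - -20\right)\right)^{2} = \left(-11 + \left(1 + 20\right)\right)^{2} = \left(-11 + 21\right)^{2} = 10^{2} = 100$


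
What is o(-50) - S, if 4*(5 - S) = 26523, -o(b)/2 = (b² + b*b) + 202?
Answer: -15113/4 ≈ -3778.3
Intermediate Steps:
o(b) = -404 - 4*b² (o(b) = -2*((b² + b*b) + 202) = -2*((b² + b²) + 202) = -2*(2*b² + 202) = -2*(202 + 2*b²) = -404 - 4*b²)
S = -26503/4 (S = 5 - ¼*26523 = 5 - 26523/4 = -26503/4 ≈ -6625.8)
o(-50) - S = (-404 - 4*(-50)²) - 1*(-26503/4) = (-404 - 4*2500) + 26503/4 = (-404 - 10000) + 26503/4 = -10404 + 26503/4 = -15113/4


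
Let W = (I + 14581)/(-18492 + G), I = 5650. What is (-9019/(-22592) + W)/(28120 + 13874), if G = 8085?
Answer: -363198019/9873416958336 ≈ -3.6785e-5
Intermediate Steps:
W = -20231/10407 (W = (5650 + 14581)/(-18492 + 8085) = 20231/(-10407) = 20231*(-1/10407) = -20231/10407 ≈ -1.9440)
(-9019/(-22592) + W)/(28120 + 13874) = (-9019/(-22592) - 20231/10407)/(28120 + 13874) = (-9019*(-1/22592) - 20231/10407)/41994 = (9019/22592 - 20231/10407)*(1/41994) = -363198019/235114944*1/41994 = -363198019/9873416958336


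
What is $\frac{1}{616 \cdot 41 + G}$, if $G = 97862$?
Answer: $\frac{1}{123118} \approx 8.1223 \cdot 10^{-6}$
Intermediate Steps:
$\frac{1}{616 \cdot 41 + G} = \frac{1}{616 \cdot 41 + 97862} = \frac{1}{25256 + 97862} = \frac{1}{123118}$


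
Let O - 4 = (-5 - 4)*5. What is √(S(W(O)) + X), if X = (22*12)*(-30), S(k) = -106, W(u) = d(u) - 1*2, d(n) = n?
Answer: I*√8026 ≈ 89.588*I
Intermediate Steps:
O = -41 (O = 4 + (-5 - 4)*5 = 4 - 9*5 = 4 - 45 = -41)
W(u) = -2 + u (W(u) = u - 1*2 = u - 2 = -2 + u)
X = -7920 (X = 264*(-30) = -7920)
√(S(W(O)) + X) = √(-106 - 7920) = √(-8026) = I*√8026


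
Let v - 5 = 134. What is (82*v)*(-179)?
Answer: -2040242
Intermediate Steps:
v = 139 (v = 5 + 134 = 139)
(82*v)*(-179) = (82*139)*(-179) = 11398*(-179) = -2040242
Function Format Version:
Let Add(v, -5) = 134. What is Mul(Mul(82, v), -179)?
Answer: -2040242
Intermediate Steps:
v = 139 (v = Add(5, 134) = 139)
Mul(Mul(82, v), -179) = Mul(Mul(82, 139), -179) = Mul(11398, -179) = -2040242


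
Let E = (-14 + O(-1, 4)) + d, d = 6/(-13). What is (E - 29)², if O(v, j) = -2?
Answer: 349281/169 ≈ 2066.8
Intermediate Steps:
d = -6/13 (d = 6*(-1/13) = -6/13 ≈ -0.46154)
E = -214/13 (E = (-14 - 2) - 6/13 = -16 - 6/13 = -214/13 ≈ -16.462)
(E - 29)² = (-214/13 - 29)² = (-591/13)² = 349281/169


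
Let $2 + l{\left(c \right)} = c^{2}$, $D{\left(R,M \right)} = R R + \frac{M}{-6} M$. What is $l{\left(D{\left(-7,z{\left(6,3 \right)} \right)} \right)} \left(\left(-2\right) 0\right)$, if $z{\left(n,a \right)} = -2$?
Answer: $0$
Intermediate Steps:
$D{\left(R,M \right)} = R^{2} - \frac{M^{2}}{6}$ ($D{\left(R,M \right)} = R^{2} + M \left(- \frac{1}{6}\right) M = R^{2} + - \frac{M}{6} M = R^{2} - \frac{M^{2}}{6}$)
$l{\left(c \right)} = -2 + c^{2}$
$l{\left(D{\left(-7,z{\left(6,3 \right)} \right)} \right)} \left(\left(-2\right) 0\right) = \left(-2 + \left(\left(-7\right)^{2} - \frac{\left(-2\right)^{2}}{6}\right)^{2}\right) \left(\left(-2\right) 0\right) = \left(-2 + \left(49 - \frac{2}{3}\right)^{2}\right) 0 = \left(-2 + \left(\frac{145}{3}\right)^{2}\right) 0 = \left(-2 + \frac{21025}{9}\right) 0 = \frac{21007}{9} \cdot 0 = 0$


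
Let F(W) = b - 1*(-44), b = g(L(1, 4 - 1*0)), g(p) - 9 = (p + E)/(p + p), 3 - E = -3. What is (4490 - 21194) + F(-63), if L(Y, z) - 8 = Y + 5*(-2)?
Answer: -33307/2 ≈ -16654.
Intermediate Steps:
E = 6 (E = 3 - 1*(-3) = 3 + 3 = 6)
L(Y, z) = -2 + Y (L(Y, z) = 8 + (Y + 5*(-2)) = 8 + (Y - 10) = 8 + (-10 + Y) = -2 + Y)
g(p) = 9 + (6 + p)/(2*p) (g(p) = 9 + (p + 6)/(p + p) = 9 + (6 + p)/((2*p)) = 9 + (6 + p)*(1/(2*p)) = 9 + (6 + p)/(2*p))
b = 13/2 (b = 19/2 + 3/(-2 + 1) = 19/2 + 3/(-1) = 19/2 + 3*(-1) = 19/2 - 3 = 13/2 ≈ 6.5000)
F(W) = 101/2 (F(W) = 13/2 - 1*(-44) = 13/2 + 44 = 101/2)
(4490 - 21194) + F(-63) = (4490 - 21194) + 101/2 = -16704 + 101/2 = -33307/2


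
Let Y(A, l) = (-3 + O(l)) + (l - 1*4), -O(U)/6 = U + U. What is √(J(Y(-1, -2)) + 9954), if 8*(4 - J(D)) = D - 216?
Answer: √159730/4 ≈ 99.916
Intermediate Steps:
O(U) = -12*U (O(U) = -6*(U + U) = -12*U)
Y(A, l) = -7 - 11*l (Y(A, l) = (-3 - 12*l) + (l - 1*4) = (-3 - 12*l) + (l - 4) = (-3 - 12*l) + (-4 + l) = -7 - 11*l)
J(D) = 31 - D/8 (J(D) = 4 - (D - 216)/8 = 4 - (-216 + D)/8 = 4 + (27 - D/8) = 31 - D/8)
√(J(Y(-1, -2)) + 9954) = √((31 - (-7 - 11*(-2))/8) + 9954) = √((31 - (-7 + 22)/8) + 9954) = √((31 - ⅛*15) + 9954) = √((31 - 15/8) + 9954) = √(233/8 + 9954) = √(79865/8) = √159730/4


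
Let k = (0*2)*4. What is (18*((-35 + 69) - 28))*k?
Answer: 0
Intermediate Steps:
k = 0 (k = 0*4 = 0)
(18*((-35 + 69) - 28))*k = (18*((-35 + 69) - 28))*0 = (18*(34 - 28))*0 = (18*6)*0 = 108*0 = 0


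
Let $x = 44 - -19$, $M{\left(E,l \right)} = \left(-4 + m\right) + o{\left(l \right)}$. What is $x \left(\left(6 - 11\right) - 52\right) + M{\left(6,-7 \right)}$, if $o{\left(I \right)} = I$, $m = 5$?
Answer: $-3597$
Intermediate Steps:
$M{\left(E,l \right)} = 1 + l$ ($M{\left(E,l \right)} = \left(-4 + 5\right) + l = 1 + l$)
$x = 63$ ($x = 44 + 19 = 63$)
$x \left(\left(6 - 11\right) - 52\right) + M{\left(6,-7 \right)} = 63 \left(\left(6 - 11\right) - 52\right) + \left(1 - 7\right) = 63 \left(-5 - 52\right) - 6 = 63 \left(-57\right) - 6 = -3591 - 6 = -3597$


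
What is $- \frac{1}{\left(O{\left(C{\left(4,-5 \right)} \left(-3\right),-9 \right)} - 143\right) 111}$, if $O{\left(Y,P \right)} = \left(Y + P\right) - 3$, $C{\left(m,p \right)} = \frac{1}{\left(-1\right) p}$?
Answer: $\frac{5}{86358} \approx 5.7899 \cdot 10^{-5}$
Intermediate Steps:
$C{\left(m,p \right)} = - \frac{1}{p}$
$O{\left(Y,P \right)} = -3 + P + Y$ ($O{\left(Y,P \right)} = \left(P + Y\right) - 3 = -3 + P + Y$)
$- \frac{1}{\left(O{\left(C{\left(4,-5 \right)} \left(-3\right),-9 \right)} - 143\right) 111} = - \frac{1}{\left(\left(-3 - 9 + - \frac{1}{-5} \left(-3\right)\right) - 143\right) 111} = - \frac{1}{\left(\left(-3 - 9 + \left(-1\right) \left(- \frac{1}{5}\right) \left(-3\right)\right) - 143\right) 111} = - \frac{1}{\left(\left(-3 - 9 + \frac{1}{5} \left(-3\right)\right) - 143\right) 111} = - \frac{1}{\left(\left(-3 - 9 - \frac{3}{5}\right) - 143\right) 111} = - \frac{1}{\left(- \frac{63}{5} - 143\right) 111} = - \frac{1}{\left(- \frac{778}{5}\right) 111} = - \frac{1}{- \frac{86358}{5}} = \left(-1\right) \left(- \frac{5}{86358}\right) = \frac{5}{86358}$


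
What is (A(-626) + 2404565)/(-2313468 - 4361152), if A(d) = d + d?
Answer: -2403313/6674620 ≈ -0.36007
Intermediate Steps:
A(d) = 2*d
(A(-626) + 2404565)/(-2313468 - 4361152) = (2*(-626) + 2404565)/(-2313468 - 4361152) = (-1252 + 2404565)/(-6674620) = 2403313*(-1/6674620) = -2403313/6674620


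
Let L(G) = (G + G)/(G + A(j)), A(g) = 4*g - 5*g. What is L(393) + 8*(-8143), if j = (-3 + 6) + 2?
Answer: -12637543/194 ≈ -65142.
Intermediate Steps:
j = 5 (j = 3 + 2 = 5)
A(g) = -g
L(G) = 2*G/(-5 + G) (L(G) = (G + G)/(G - 1*5) = (2*G)/(G - 5) = (2*G)/(-5 + G) = 2*G/(-5 + G))
L(393) + 8*(-8143) = 2*393/(-5 + 393) + 8*(-8143) = 2*393/388 - 65144 = 2*393*(1/388) - 65144 = 393/194 - 65144 = -12637543/194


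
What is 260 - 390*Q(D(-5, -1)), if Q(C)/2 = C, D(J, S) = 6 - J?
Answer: -8320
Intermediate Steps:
Q(C) = 2*C
260 - 390*Q(D(-5, -1)) = 260 - 780*(6 - 1*(-5)) = 260 - 780*(6 + 5) = 260 - 780*11 = 260 - 390*22 = 260 - 8580 = -8320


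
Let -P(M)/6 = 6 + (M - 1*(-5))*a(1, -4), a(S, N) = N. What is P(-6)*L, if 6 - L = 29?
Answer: 1380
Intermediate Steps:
L = -23 (L = 6 - 1*29 = 6 - 29 = -23)
P(M) = 84 + 24*M (P(M) = -6*(6 + (M - 1*(-5))*(-4)) = -6*(6 + (M + 5)*(-4)) = -6*(6 + (5 + M)*(-4)) = -6*(6 + (-20 - 4*M)) = -6*(-14 - 4*M) = 84 + 24*M)
P(-6)*L = (84 + 24*(-6))*(-23) = (84 - 144)*(-23) = -60*(-23) = 1380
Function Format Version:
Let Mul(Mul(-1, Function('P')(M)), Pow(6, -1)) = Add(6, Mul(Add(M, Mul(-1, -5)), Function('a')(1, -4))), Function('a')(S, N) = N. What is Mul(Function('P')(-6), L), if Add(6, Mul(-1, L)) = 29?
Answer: 1380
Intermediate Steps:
L = -23 (L = Add(6, Mul(-1, 29)) = Add(6, -29) = -23)
Function('P')(M) = Add(84, Mul(24, M)) (Function('P')(M) = Mul(-6, Add(6, Mul(Add(M, Mul(-1, -5)), -4))) = Mul(-6, Add(6, Mul(Add(M, 5), -4))) = Mul(-6, Add(6, Mul(Add(5, M), -4))) = Mul(-6, Add(6, Add(-20, Mul(-4, M)))) = Mul(-6, Add(-14, Mul(-4, M))) = Add(84, Mul(24, M)))
Mul(Function('P')(-6), L) = Mul(Add(84, Mul(24, -6)), -23) = Mul(Add(84, -144), -23) = Mul(-60, -23) = 1380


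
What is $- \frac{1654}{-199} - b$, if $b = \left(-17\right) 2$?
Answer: $\frac{8420}{199} \approx 42.312$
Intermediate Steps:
$b = -34$
$- \frac{1654}{-199} - b = - \frac{1654}{-199} - -34 = \left(-1654\right) \left(- \frac{1}{199}\right) + 34 = \frac{1654}{199} + 34 = \frac{8420}{199}$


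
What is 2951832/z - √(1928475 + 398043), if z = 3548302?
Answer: 1475916/1774151 - 3*√258502 ≈ -1524.5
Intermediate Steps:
2951832/z - √(1928475 + 398043) = 2951832/3548302 - √(1928475 + 398043) = 2951832*(1/3548302) - √2326518 = 1475916/1774151 - 3*√258502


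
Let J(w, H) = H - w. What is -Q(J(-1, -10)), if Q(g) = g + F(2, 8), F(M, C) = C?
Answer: 1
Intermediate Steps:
Q(g) = 8 + g (Q(g) = g + 8 = 8 + g)
-Q(J(-1, -10)) = -(8 + (-10 - 1*(-1))) = -(8 + (-10 + 1)) = -(8 - 9) = -1*(-1) = 1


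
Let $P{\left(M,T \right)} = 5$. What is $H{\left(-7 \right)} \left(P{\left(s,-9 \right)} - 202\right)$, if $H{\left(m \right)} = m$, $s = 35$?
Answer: $1379$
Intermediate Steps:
$H{\left(-7 \right)} \left(P{\left(s,-9 \right)} - 202\right) = - 7 \left(5 - 202\right) = \left(-7\right) \left(-197\right) = 1379$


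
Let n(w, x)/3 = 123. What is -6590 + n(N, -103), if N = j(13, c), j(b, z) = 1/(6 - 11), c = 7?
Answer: -6221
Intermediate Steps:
j(b, z) = -⅕ (j(b, z) = 1/(-5) = -⅕)
N = -⅕ ≈ -0.20000
n(w, x) = 369 (n(w, x) = 3*123 = 369)
-6590 + n(N, -103) = -6590 + 369 = -6221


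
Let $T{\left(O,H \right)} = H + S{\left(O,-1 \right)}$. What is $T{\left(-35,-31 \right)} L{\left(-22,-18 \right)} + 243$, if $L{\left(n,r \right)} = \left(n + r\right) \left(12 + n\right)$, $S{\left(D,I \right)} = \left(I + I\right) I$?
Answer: $-11357$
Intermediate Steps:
$S{\left(D,I \right)} = 2 I^{2}$ ($S{\left(D,I \right)} = 2 I I = 2 I^{2}$)
$L{\left(n,r \right)} = \left(12 + n\right) \left(n + r\right)$
$T{\left(O,H \right)} = 2 + H$ ($T{\left(O,H \right)} = H + 2 \left(-1\right)^{2} = H + 2 \cdot 1 = H + 2 = 2 + H$)
$T{\left(-35,-31 \right)} L{\left(-22,-18 \right)} + 243 = \left(2 - 31\right) \left(\left(-22\right)^{2} + 12 \left(-22\right) + 12 \left(-18\right) - -396\right) + 243 = - 29 \left(484 - 264 - 216 + 396\right) + 243 = \left(-29\right) 400 + 243 = -11600 + 243 = -11357$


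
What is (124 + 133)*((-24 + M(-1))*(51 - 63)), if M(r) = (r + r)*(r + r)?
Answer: 61680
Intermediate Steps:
M(r) = 4*r² (M(r) = (2*r)*(2*r) = 4*r²)
(124 + 133)*((-24 + M(-1))*(51 - 63)) = (124 + 133)*((-24 + 4*(-1)²)*(51 - 63)) = 257*((-24 + 4*1)*(-12)) = 257*((-24 + 4)*(-12)) = 257*(-20*(-12)) = 257*240 = 61680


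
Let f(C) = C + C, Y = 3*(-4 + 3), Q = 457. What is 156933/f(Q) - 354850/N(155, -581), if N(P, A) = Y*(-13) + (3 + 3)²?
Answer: -12502517/2742 ≈ -4559.6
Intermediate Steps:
Y = -3 (Y = 3*(-1) = -3)
f(C) = 2*C
N(P, A) = 75 (N(P, A) = -3*(-13) + (3 + 3)² = 39 + 6² = 39 + 36 = 75)
156933/f(Q) - 354850/N(155, -581) = 156933/((2*457)) - 354850/75 = 156933/914 - 354850*1/75 = 156933*(1/914) - 14194/3 = 156933/914 - 14194/3 = -12502517/2742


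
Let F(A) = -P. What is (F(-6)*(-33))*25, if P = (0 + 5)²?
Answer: 20625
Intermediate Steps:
P = 25 (P = 5² = 25)
F(A) = -25 (F(A) = -1*25 = -25)
(F(-6)*(-33))*25 = -25*(-33)*25 = 825*25 = 20625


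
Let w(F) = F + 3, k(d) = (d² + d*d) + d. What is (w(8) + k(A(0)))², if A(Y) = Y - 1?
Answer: 144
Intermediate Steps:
A(Y) = -1 + Y
k(d) = d + 2*d² (k(d) = (d² + d²) + d = 2*d² + d = d + 2*d²)
w(F) = 3 + F
(w(8) + k(A(0)))² = ((3 + 8) + (-1 + 0)*(1 + 2*(-1 + 0)))² = (11 - (1 + 2*(-1)))² = (11 - (1 - 2))² = (11 - 1*(-1))² = (11 + 1)² = 12² = 144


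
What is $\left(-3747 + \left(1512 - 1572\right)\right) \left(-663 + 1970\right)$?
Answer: $-4975749$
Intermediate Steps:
$\left(-3747 + \left(1512 - 1572\right)\right) \left(-663 + 1970\right) = \left(-3747 - 60\right) 1307 = \left(-3807\right) 1307 = -4975749$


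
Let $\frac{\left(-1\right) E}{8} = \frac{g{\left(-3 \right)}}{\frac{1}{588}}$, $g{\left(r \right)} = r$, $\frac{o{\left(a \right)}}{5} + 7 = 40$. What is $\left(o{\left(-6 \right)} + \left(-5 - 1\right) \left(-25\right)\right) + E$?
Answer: $14427$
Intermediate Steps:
$o{\left(a \right)} = 165$ ($o{\left(a \right)} = -35 + 5 \cdot 40 = -35 + 200 = 165$)
$E = 14112$ ($E = - 8 \left(- \frac{3}{\frac{1}{588}}\right) = - 8 \left(- 3 \frac{1}{\frac{1}{588}}\right) = - 8 \left(\left(-3\right) 588\right) = \left(-8\right) \left(-1764\right) = 14112$)
$\left(o{\left(-6 \right)} + \left(-5 - 1\right) \left(-25\right)\right) + E = \left(165 + \left(-5 - 1\right) \left(-25\right)\right) + 14112 = \left(165 - -150\right) + 14112 = \left(165 + 150\right) + 14112 = 315 + 14112 = 14427$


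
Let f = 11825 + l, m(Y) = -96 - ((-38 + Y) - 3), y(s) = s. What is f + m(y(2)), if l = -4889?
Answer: 6879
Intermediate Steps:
m(Y) = -55 - Y (m(Y) = -96 - (-41 + Y) = -96 + (41 - Y) = -55 - Y)
f = 6936 (f = 11825 - 4889 = 6936)
f + m(y(2)) = 6936 + (-55 - 1*2) = 6936 + (-55 - 2) = 6936 - 57 = 6879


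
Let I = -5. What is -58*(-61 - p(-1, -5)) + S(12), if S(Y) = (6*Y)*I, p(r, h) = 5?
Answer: 3468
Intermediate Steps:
S(Y) = -30*Y (S(Y) = (6*Y)*(-5) = -30*Y)
-58*(-61 - p(-1, -5)) + S(12) = -58*(-61 - 1*5) - 30*12 = -58*(-61 - 5) - 360 = -58*(-66) - 360 = 3828 - 360 = 3468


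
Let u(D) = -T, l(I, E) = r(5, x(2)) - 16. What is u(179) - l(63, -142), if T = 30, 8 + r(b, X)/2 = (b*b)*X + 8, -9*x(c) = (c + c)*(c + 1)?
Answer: 158/3 ≈ 52.667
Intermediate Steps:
x(c) = -2*c*(1 + c)/9 (x(c) = -(c + c)*(c + 1)/9 = -2*c*(1 + c)/9)
r(b, X) = 2*X*b**2 (r(b, X) = -16 + 2*((b*b)*X + 8) = -16 + 2*(b**2*X + 8) = -16 + 2*(X*b**2 + 8) = -16 + 2*(8 + X*b**2) = -16 + (16 + 2*X*b**2) = 2*X*b**2)
l(I, E) = -248/3 (l(I, E) = 2*(-2/9*2*(1 + 2))*5**2 - 16 = 2*(-2/9*2*3)*25 - 16 = 2*(-4/3)*25 - 16 = -200/3 - 16 = -248/3)
u(D) = -30 (u(D) = -1*30 = -30)
u(179) - l(63, -142) = -30 - 1*(-248/3) = -30 + 248/3 = 158/3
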